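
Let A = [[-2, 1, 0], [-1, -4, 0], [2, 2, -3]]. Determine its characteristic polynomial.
χ_A(x) = (x + 3)^3

xI - A = [[x + 2, -1, 0], [1, x + 4, 0], [-2, -2, x + 3]].

Expanding det(xI - A) along the first row:
det(xI - A) = + (x + 2)·det([[x + 4, 0], [-2, x + 3]]) - (-1)·det([[1, 0], [-2, x + 3]]) + (0)·det([[1, x + 4], [-2, -2]]).

Evaluating gives χ_A(x) = x^3 + 9x^2 + 27x + 27 = (x + 3)^3.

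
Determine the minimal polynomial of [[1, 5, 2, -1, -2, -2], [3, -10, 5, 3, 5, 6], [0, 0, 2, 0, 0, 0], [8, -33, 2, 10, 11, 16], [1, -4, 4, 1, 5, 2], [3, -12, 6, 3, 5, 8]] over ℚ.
m_A(x) = (x - 4)^2(x - 2)^3

The characteristic polynomial factors as (x - 4)^2(x - 2)^4. The minimal polynomial is ∏(x - λ)^{k_λ} where k_λ is the size of the largest Jordan block at λ.

For λ = 2: rank(A - 2I) = 4, and the largest Jordan block has size 3 (the smallest k with rank((A - 2I)^k) = rank((A - 2I)^(k+1))).
For λ = 4: rank(A - 4I) = 5, and the largest Jordan block has size 2 (the smallest k with rank((A - 4I)^k) = rank((A - 4I)^(k+1))).

So m_A(x) = (x - 4)^2(x - 2)^3.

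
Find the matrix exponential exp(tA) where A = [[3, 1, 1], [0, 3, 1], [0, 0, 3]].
e^{tA} = [[e^{3*t}, t*e^{3*t}, t*(t + 2)*e^{3*t}/2], [0, e^{3*t}, t*e^{3*t}], [0, 0, e^{3*t}]]

A has Jordan form J = [[3, 1, 0], [0, 3, 1], [0, 0, 3]] with A = PJP^{-1}, so e^{tA} = P e^{tJ} P^{-1}.

For a Jordan block J_k(λ), e^{tJ_k(λ)} = e^{λt} · (I + tN + t^2 N^2/2! + ... + t^{k-1} N^{k-1}/(k-1)!) where N is the nilpotent superdiagonal part.

Assembling the blocks and conjugating back gives the entries of e^{tA} as shown above.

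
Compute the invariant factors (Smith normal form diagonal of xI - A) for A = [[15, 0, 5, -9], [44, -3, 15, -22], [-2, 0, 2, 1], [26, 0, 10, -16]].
The Jordan structure of A has elementary divisors (x + 3), (x + 3), (x - 2)^2. Arranging the block sizes at each eigenvalue in decreasing order and taking row products gives the invariant factors.

Invariant factors (smallest first, each dividing the next): x + 3, (x - 2)^2(x + 3).

Check: the last factor (x - 2)^2(x + 3) is the minimal polynomial, and the product (x - 2)^2(x + 3)^2 is the characteristic polynomial.

x + 3, (x - 2)^2(x + 3)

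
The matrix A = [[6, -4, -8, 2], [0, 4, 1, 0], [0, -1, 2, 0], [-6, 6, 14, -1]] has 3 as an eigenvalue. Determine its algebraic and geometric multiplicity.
algebraic multiplicity 3, geometric multiplicity 2

The characteristic polynomial is (x - 3)^3(x - 2), so the factor x - 3 appears with exponent 3: the algebraic multiplicity is 3.

rank(A - 3I) = 2, so the eigenspace has dimension 4 - 2 = 2: the geometric multiplicity is 2.

Since 2 < 3, A is not diagonalizable.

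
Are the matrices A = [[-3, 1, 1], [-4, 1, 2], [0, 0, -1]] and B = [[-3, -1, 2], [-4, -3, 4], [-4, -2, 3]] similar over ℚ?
Two matrices over a field are similar if and only if they have the same invariant factors.

Both A and B have characteristic polynomial (x + 1)^3 and minimal polynomial (x + 1)^2. Computing further, both have invariant factors x + 1, (x + 1)^2. Hence A and B are similar.

Yes.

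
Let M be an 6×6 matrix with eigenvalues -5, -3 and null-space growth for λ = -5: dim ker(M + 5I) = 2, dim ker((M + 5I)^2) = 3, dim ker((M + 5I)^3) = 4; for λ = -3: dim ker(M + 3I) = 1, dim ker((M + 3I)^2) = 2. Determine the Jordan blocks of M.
Jordan blocks: (-5, 3), (-5, 1), (-3, 2)

λ = -5: successive nullity increments [2, 1, 1] count blocks of size ≥ k; block sizes are [3, 1].
λ = -3: successive nullity increments [1, 1] count blocks of size ≥ k; block sizes are [2].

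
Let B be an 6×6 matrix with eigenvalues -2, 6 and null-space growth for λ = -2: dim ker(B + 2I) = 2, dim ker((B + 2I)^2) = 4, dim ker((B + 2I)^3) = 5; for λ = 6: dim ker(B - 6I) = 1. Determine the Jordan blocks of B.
λ = -2: successive nullity increments [2, 2, 1] count blocks of size ≥ k; block sizes are [3, 2].
λ = 6: successive nullity increments [1] count blocks of size ≥ k; block sizes are [1].

Jordan blocks: (-2, 3), (-2, 2), (6, 1)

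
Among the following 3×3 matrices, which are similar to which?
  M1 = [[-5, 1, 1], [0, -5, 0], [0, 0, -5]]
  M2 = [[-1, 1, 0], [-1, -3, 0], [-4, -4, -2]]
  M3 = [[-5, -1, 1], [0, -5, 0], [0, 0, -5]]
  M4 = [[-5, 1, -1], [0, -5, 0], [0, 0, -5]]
2 classes: {M1, M3, M4}, {M2}

Characteristic polynomials: χ_{M1} = (x + 5)^3, χ_{M2} = (x + 2)^3, χ_{M3} = (x + 5)^3, χ_{M4} = (x + 5)^3.

{M1, M3, M4}: invariant factors x + 5, (x + 5)^2.

{M2}: invariant factors x + 2, (x + 2)^2.

Matrices are similar if and only if their invariant-factor lists agree; the partition into similarity classes is {M1, M3, M4}, {M2}.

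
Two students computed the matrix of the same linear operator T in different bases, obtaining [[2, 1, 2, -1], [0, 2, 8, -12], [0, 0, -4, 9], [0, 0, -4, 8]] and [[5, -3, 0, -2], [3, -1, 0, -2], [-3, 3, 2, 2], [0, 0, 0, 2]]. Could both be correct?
Both have characteristic polynomial (x - 2)^4 and minimal polynomial (x - 2)^2. But rank(A - 2I) = 2 for A while rank(B - 2I) = 1 for B, so the number of Jordan blocks at λ = 2 differs. A and B are not similar.

No.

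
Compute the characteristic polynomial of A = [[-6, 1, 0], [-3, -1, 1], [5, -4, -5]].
χ_A(x) = (x + 4)^3

xI - A = [[x + 6, -1, 0], [3, x + 1, -1], [-5, 4, x + 5]].

Expanding det(xI - A) along the first row:
det(xI - A) = + (x + 6)·det([[x + 1, -1], [4, x + 5]]) - (-1)·det([[3, -1], [-5, x + 5]]) + (0)·det([[3, x + 1], [-5, 4]]).

Evaluating gives χ_A(x) = x^3 + 12x^2 + 48x + 64 = (x + 4)^3.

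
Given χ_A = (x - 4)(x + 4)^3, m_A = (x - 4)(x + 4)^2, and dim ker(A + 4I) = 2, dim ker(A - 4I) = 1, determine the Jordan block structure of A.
Jordan blocks: (-4, 2), (-4, 1), (4, 1)

λ = -4: algebraic multiplicity 3 (exponent in χ_A), largest block size 2 (exponent in m_A), 2 blocks (geometric multiplicity). These force block sizes [2, 1].
λ = 4: algebraic multiplicity 1 (exponent in χ_A), largest block size 1 (exponent in m_A), 1 block (geometric multiplicity). This forces block sizes [1].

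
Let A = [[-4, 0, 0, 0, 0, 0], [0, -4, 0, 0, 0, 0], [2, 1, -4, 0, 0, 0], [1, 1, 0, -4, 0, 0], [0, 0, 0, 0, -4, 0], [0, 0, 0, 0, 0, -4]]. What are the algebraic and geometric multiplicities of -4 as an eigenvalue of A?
algebraic multiplicity 6, geometric multiplicity 4

The characteristic polynomial is (x + 4)^6, so the factor x + 4 appears with exponent 6: the algebraic multiplicity is 6.

rank(A + 4I) = 2, so the eigenspace has dimension 6 - 2 = 4: the geometric multiplicity is 4.

Since 4 < 6, A is not diagonalizable.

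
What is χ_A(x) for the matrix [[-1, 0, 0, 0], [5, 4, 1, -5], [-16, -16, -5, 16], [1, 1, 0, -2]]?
xI - A = [[x + 1, 0, 0, 0], [-5, x - 4, -1, 5], [16, 16, x + 5, -16], [-1, -1, 0, x + 2]].

Expanding det(xI - A) along the first row:
det(xI - A) = + (x + 1)·det([[x - 4, -1, 5], [16, x + 5, -16], [-1, 0, x + 2]]) - (0)·det([[-5, -1, 5], [16, x + 5, -16], [-1, 0, x + 2]]) + (0)·det([[-5, x - 4, 5], [16, 16, -16], [-1, -1, x + 2]]) - (0)·det([[-5, x - 4, -1], [16, 16, x + 5], [-1, -1, 0]]).

Evaluating gives χ_A(x) = x^4 + 4x^3 + 6x^2 + 4x + 1 = (x + 1)^4.

χ_A(x) = (x + 1)^4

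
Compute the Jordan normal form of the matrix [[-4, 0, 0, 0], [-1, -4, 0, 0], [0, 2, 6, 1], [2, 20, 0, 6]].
J = [[-4, 1, 0, 0], [0, -4, 0, 0], [0, 0, 6, 1], [0, 0, 0, 6]]

The characteristic polynomial is det(xI - A) = (x - 6)^2(x + 4)^2, so the eigenvalues are -4 (algebraic multiplicity 2), 6 (algebraic multiplicity 2).

For λ = -4: rank(A + 4I) = 3, rank((A + 4I)^2) = 2. The eigenspace has dimension 4 - 3 = 1, so there is 1 Jordan block; the rank sequence gives block sizes [2].

For λ = 6: rank(A - 6I) = 3, rank((A - 6I)^2) = 2. The eigenspace has dimension 4 - 3 = 1, so there is 1 Jordan block; the rank sequence gives block sizes [2].

Assembling the blocks gives the Jordan form J above.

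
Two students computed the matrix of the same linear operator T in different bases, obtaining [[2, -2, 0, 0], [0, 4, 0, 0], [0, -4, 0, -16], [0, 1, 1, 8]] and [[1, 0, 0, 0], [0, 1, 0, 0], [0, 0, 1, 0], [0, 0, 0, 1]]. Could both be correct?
trace(A) = 14 but trace(B) = 4. The trace is a similarity invariant, so A and B are not similar.

No.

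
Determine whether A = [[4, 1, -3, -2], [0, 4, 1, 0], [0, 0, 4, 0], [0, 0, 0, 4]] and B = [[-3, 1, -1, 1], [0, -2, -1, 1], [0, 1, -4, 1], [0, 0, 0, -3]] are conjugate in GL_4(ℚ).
trace(A) = 16 but trace(B) = -12. The trace is a similarity invariant, so A and B are not similar.

No.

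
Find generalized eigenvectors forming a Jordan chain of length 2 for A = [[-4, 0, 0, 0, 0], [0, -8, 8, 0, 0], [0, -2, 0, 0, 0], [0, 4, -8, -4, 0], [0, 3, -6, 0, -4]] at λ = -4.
We seek v_1 ∈ ker((A + 4I)^2) \ ker(A + 4I), then set v_{i+1} = (A + 4I) v_i.

One such chain is v_1 = [[1, 3, 1, -3, -2]]^T, v_2 = [[0, -4, -2, 4, 3]]^T. Check: (A + 4I) v_2 = [[0, 0, 0, 0, 0]]^T = 0.

v_1 = [[1, 3, 1, -3, -2]]^T, v_2 = [[0, -4, -2, 4, 3]]^T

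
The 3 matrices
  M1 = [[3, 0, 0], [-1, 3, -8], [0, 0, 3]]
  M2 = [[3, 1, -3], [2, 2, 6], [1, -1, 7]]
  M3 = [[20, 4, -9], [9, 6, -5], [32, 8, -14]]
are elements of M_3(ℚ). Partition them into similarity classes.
Characteristic polynomials: χ_{M1} = (x - 3)^3, χ_{M2} = (x - 4)^3, χ_{M3} = (x - 4)^3.

{M1}: invariant factors x - 3, (x - 3)^2.

{M2}: invariant factors x - 4, (x - 4)^2.

{M3}: invariant factors (x - 4)^3.

Matrices are similar if and only if their invariant-factor lists agree; the partition into similarity classes is {M1}, {M2}, {M3}.

3 classes: {M1}, {M2}, {M3}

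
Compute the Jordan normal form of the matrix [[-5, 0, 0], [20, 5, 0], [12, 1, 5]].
The characteristic polynomial is det(xI - A) = (x - 5)^2(x + 5), so the eigenvalues are -5 (algebraic multiplicity 1), 5 (algebraic multiplicity 2).

For λ = -5: algebraic multiplicity 1 gives one 1×1 block.

For λ = 5: rank(A - 5I) = 2, rank((A - 5I)^2) = 1. The eigenspace has dimension 3 - 2 = 1, so there is 1 Jordan block; the rank sequence gives block sizes [2].

Assembling the blocks gives the Jordan form J above.

J = [[-5, 0, 0], [0, 5, 1], [0, 0, 5]]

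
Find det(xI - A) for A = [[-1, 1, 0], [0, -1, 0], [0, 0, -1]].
xI - A = [[x + 1, -1, 0], [0, x + 1, 0], [0, 0, x + 1]].

Expanding det(xI - A) along the first row:
det(xI - A) = + (x + 1)·det([[x + 1, 0], [0, x + 1]]) - (-1)·det([[0, 0], [0, x + 1]]) + (0)·det([[0, x + 1], [0, 0]]).

Evaluating gives χ_A(x) = x^3 + 3x^2 + 3x + 1 = (x + 1)^3.

χ_A(x) = (x + 1)^3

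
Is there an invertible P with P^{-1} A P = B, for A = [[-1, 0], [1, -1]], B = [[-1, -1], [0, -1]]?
Two matrices over a field are similar if and only if they have the same invariant factors.

Both A and B have characteristic polynomial (x + 1)^2 and minimal polynomial (x + 1)^2. Computing further, both have invariant factors (x + 1)^2. Hence A and B are similar.

Yes.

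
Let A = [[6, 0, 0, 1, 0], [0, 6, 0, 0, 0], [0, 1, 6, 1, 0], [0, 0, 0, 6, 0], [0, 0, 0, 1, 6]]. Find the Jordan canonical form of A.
J = [[6, 1, 0, 0, 0], [0, 6, 0, 0, 0], [0, 0, 6, 1, 0], [0, 0, 0, 6, 0], [0, 0, 0, 0, 6]]

The characteristic polynomial is det(xI - A) = (x - 6)^5, so the eigenvalues are 6 (algebraic multiplicity 5).

For λ = 6: rank(A - 6I) = 2, rank((A - 6I)^2) = 0. The eigenspace has dimension 5 - 2 = 3, so there are 3 Jordan blocks; the rank sequence gives block sizes [2, 2, 1].

Assembling the blocks gives the Jordan form J above.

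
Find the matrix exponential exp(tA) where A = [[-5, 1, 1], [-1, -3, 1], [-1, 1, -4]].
e^{tA} = [[(-t^2/2 - t + 1)*e^{-4*t}, t*(t + 2)*e^{-4*t}/2, t*e^{-4*t}], [t*(-t - 2)*e^{-4*t}/2, (t^2/2 + t + 1)*e^{-4*t}, t*e^{-4*t}], [-t*e^{-4*t}, t*e^{-4*t}, e^{-4*t}]]

A has Jordan form J = [[-4, 1, 0], [0, -4, 1], [0, 0, -4]] with A = PJP^{-1}, so e^{tA} = P e^{tJ} P^{-1}.

For a Jordan block J_k(λ), e^{tJ_k(λ)} = e^{λt} · (I + tN + t^2 N^2/2! + ... + t^{k-1} N^{k-1}/(k-1)!) where N is the nilpotent superdiagonal part.

Assembling the blocks and conjugating back gives the entries of e^{tA} as shown above.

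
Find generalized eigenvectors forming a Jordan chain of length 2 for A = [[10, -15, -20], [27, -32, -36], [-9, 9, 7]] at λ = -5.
v_1 = [[-2, -3, 1]]^T, v_2 = [[-5, -9, 3]]^T

We seek v_1 ∈ ker((A + 5I)^2) \ ker(A + 5I), then set v_{i+1} = (A + 5I) v_i.

One such chain is v_1 = [[-2, -3, 1]]^T, v_2 = [[-5, -9, 3]]^T. Check: (A + 5I) v_2 = [[0, 0, 0]]^T = 0.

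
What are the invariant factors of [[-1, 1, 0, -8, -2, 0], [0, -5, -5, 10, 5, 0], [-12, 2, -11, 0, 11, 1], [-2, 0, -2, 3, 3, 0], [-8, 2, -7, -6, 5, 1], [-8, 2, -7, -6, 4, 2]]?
The Jordan structure of A has elementary divisors (x + 5)^2, x, (x - 1)^3. Arranging the block sizes at each eigenvalue in decreasing order and taking row products gives the invariant factors.

Invariant factors (smallest first, each dividing the next): x(x - 1)^3(x + 5)^2.

Check: the last factor x(x - 1)^3(x + 5)^2 is the minimal polynomial, and the product x(x - 1)^3(x + 5)^2 is the characteristic polynomial.

x(x - 1)^3(x + 5)^2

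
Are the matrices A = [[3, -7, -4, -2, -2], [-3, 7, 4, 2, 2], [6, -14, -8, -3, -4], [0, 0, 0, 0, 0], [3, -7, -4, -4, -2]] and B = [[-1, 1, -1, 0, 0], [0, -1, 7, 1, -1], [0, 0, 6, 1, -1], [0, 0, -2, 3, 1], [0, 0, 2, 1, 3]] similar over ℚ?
trace(A) = 0 but trace(B) = 10. The trace is a similarity invariant, so A and B are not similar.

No.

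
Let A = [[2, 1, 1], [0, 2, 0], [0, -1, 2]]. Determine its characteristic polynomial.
xI - A = [[x - 2, -1, -1], [0, x - 2, 0], [0, 1, x - 2]].

Expanding det(xI - A) along the first row:
det(xI - A) = + (x - 2)·det([[x - 2, 0], [1, x - 2]]) - (-1)·det([[0, 0], [0, x - 2]]) + (-1)·det([[0, x - 2], [0, 1]]).

Evaluating gives χ_A(x) = x^3 - 6x^2 + 12x - 8 = (x - 2)^3.

χ_A(x) = (x - 2)^3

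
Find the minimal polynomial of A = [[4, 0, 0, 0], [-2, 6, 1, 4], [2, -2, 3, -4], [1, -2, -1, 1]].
m_A(x) = (x - 4)(x - 3)^2

The characteristic polynomial factors as (x - 4)^2(x - 3)^2. The minimal polynomial is ∏(x - λ)^{k_λ} where k_λ is the size of the largest Jordan block at λ.

For λ = 3: rank(A - 3I) = 3, and the largest Jordan block has size 2 (the smallest k with rank((A - 3I)^k) = rank((A - 3I)^(k+1))).
For λ = 4: rank(A - 4I) = 2, and the largest Jordan block has size 1 (the smallest k with rank((A - 4I)^k) = rank((A - 4I)^(k+1))).

So m_A(x) = (x - 4)(x - 3)^2.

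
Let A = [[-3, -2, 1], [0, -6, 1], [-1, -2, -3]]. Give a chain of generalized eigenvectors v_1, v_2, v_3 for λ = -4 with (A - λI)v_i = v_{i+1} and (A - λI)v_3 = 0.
v_1 = [[0, 0, 1]]^T, v_2 = [[1, 1, 1]]^T, v_3 = [[0, -1, -2]]^T

We seek v_1 ∈ ker((A + 4I)^3) \ ker((A + 4I)^2), then set v_{i+1} = (A + 4I) v_i.

One such chain is v_1 = [[0, 0, 1]]^T, v_2 = [[1, 1, 1]]^T, v_3 = [[0, -1, -2]]^T. Check: (A + 4I) v_3 = [[0, 0, 0]]^T = 0.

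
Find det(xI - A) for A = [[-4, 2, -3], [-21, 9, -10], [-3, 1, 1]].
χ_A(x) = (x - 2)^3

xI - A = [[x + 4, -2, 3], [21, x - 9, 10], [3, -1, x - 1]].

Expanding det(xI - A) along the first row:
det(xI - A) = + (x + 4)·det([[x - 9, 10], [-1, x - 1]]) - (-2)·det([[21, 10], [3, x - 1]]) + (3)·det([[21, x - 9], [3, -1]]).

Evaluating gives χ_A(x) = x^3 - 6x^2 + 12x - 8 = (x - 2)^3.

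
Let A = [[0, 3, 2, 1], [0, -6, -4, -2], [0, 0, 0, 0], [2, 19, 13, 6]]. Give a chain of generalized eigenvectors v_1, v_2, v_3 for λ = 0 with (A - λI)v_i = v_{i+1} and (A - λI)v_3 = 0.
We seek v_1 ∈ ker(A^3) \ ker(A^2), then set v_{i+1} = A v_i.

One such chain is v_1 = [[2, -4, 1, 10]]^T, v_2 = [[0, 0, 0, 1]]^T, v_3 = [[1, -2, 0, 6]]^T. Check: A v_3 = [[0, 0, 0, 0]]^T = 0.

v_1 = [[2, -4, 1, 10]]^T, v_2 = [[0, 0, 0, 1]]^T, v_3 = [[1, -2, 0, 6]]^T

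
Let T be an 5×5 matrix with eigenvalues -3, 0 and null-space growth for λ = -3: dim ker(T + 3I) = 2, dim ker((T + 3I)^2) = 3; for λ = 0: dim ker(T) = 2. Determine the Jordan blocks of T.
Jordan blocks: (-3, 2), (-3, 1), (0, 1), (0, 1)

λ = -3: successive nullity increments [2, 1] count blocks of size ≥ k; block sizes are [2, 1].
λ = 0: successive nullity increments [2] count blocks of size ≥ k; block sizes are [1, 1].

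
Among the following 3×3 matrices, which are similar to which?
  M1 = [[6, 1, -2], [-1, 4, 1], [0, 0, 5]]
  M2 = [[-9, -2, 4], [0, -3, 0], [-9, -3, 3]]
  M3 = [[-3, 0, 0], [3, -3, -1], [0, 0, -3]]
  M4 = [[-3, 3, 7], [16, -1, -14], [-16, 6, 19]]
3 classes: {M1}, {M2, M3}, {M4}

Characteristic polynomials: χ_{M1} = (x - 5)^3, χ_{M2} = (x + 3)^3, χ_{M3} = (x + 3)^3, χ_{M4} = (x - 5)^3.

{M1}: invariant factors (x - 5)^3.

{M2, M3}: invariant factors x + 3, (x + 3)^2.

{M4}: invariant factors x - 5, (x - 5)^2.

Matrices are similar if and only if their invariant-factor lists agree; the partition into similarity classes is {M1}, {M2, M3}, {M4}.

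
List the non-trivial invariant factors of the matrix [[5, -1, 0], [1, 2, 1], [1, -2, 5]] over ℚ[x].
The Jordan structure of A has elementary divisors (x - 4)^3. Arranging the block sizes at each eigenvalue in decreasing order and taking row products gives the invariant factors.

Invariant factors (smallest first, each dividing the next): (x - 4)^3.

Check: the last factor (x - 4)^3 is the minimal polynomial, and the product (x - 4)^3 is the characteristic polynomial.

(x - 4)^3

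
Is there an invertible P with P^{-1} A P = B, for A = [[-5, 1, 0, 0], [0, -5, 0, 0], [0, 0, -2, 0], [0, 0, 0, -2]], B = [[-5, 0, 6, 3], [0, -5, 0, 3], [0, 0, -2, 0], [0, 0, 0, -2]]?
No.

Both have characteristic polynomial (x + 2)^2(x + 5)^2, but the minimal polynomial of A is (x + 2)(x + 5)^2 while the minimal polynomial of B is (x + 2)(x + 5). The minimal polynomial is a similarity invariant, so A and B are not similar.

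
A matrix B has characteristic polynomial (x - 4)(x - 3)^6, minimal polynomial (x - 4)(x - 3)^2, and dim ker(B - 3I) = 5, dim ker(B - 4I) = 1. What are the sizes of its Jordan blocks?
λ = 3: algebraic multiplicity 6 (exponent in χ_B), largest block size 2 (exponent in m_B), 5 blocks (geometric multiplicity). These force block sizes [2, 1, 1, 1, 1].
λ = 4: algebraic multiplicity 1 (exponent in χ_B), largest block size 1 (exponent in m_B), 1 block (geometric multiplicity). This forces block sizes [1].

Jordan blocks: (3, 2), (3, 1), (3, 1), (3, 1), (3, 1), (4, 1)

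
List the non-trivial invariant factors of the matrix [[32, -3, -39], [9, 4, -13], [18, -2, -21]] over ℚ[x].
x - 5, (x - 5)^2

The Jordan structure of A has elementary divisors (x - 5)^2, (x - 5). Arranging the block sizes at each eigenvalue in decreasing order and taking row products gives the invariant factors.

Invariant factors (smallest first, each dividing the next): x - 5, (x - 5)^2.

Check: the last factor (x - 5)^2 is the minimal polynomial, and the product (x - 5)^3 is the characteristic polynomial.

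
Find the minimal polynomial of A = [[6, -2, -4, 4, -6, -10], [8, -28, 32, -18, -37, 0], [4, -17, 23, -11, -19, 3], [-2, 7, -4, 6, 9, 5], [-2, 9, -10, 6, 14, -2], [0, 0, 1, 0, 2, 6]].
The characteristic polynomial factors as (x - 5)^5(x - 2). The minimal polynomial is ∏(x - λ)^{k_λ} where k_λ is the size of the largest Jordan block at λ.

For λ = 2: rank(A - 2I) = 5, and the largest Jordan block has size 1 (the smallest k with rank((A - 2I)^k) = rank((A - 2I)^(k+1))).
For λ = 5: rank(A - 5I) = 4, and the largest Jordan block has size 3 (the smallest k with rank((A - 5I)^k) = rank((A - 5I)^(k+1))).

So m_A(x) = (x - 5)^3(x - 2).

m_A(x) = (x - 5)^3(x - 2)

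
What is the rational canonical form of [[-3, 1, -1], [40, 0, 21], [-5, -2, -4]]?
R = [[0, 0, 9], [1, 0, -9], [0, 1, -7]]

The invariant factors of A (the non-unit diagonal entries of the Smith normal form of xI - A over ℚ[x]) are (x + 3)(x^2 + 4x - 3), each dividing the next. The characteristic polynomial is their product, (x + 3)(x^2 + 4x - 3).

The rational canonical form is the block-diagonal matrix of companion matrices C(f_i):
R = [[0, 0, 9], [1, 0, -9], [0, 1, -7]].

Note the characteristic polynomial does not split into linear factors over ℚ, so A has no Jordan form over ℚ; the rational canonical form exists over any field.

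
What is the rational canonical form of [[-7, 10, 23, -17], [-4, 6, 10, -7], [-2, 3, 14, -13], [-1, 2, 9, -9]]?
The invariant factors of A (the non-unit diagonal entries of the Smith normal form of xI - A over ℚ[x]) are (x - 4)(x^3 - 3x + 3), each dividing the next. The characteristic polynomial is their product, (x - 4)(x^3 - 3x + 3).

The rational canonical form is the block-diagonal matrix of companion matrices C(f_i):
R = [[0, 0, 0, 12], [1, 0, 0, -15], [0, 1, 0, 3], [0, 0, 1, 4]].

Note the characteristic polynomial does not split into linear factors over ℚ, so A has no Jordan form over ℚ; the rational canonical form exists over any field.

R = [[0, 0, 0, 12], [1, 0, 0, -15], [0, 1, 0, 3], [0, 0, 1, 4]]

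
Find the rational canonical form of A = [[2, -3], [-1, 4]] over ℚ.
R = [[0, -5], [1, 6]]

The invariant factors of A (the non-unit diagonal entries of the Smith normal form of xI - A over ℚ[x]) are (x - 5)(x - 1), each dividing the next. The characteristic polynomial is their product, (x - 5)(x - 1).

The rational canonical form is the block-diagonal matrix of companion matrices C(f_i):
R = [[0, -5], [1, 6]].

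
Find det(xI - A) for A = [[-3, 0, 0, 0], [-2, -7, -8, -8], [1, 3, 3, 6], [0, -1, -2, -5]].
xI - A = [[x + 3, 0, 0, 0], [2, x + 7, 8, 8], [-1, -3, x - 3, -6], [0, 1, 2, x + 5]].

Expanding det(xI - A) along the first row:
det(xI - A) = + (x + 3)·det([[x + 7, 8, 8], [-3, x - 3, -6], [1, 2, x + 5]]) - (0)·det([[2, 8, 8], [-1, x - 3, -6], [0, 2, x + 5]]) + (0)·det([[2, x + 7, 8], [-1, -3, -6], [0, 1, x + 5]]) - (0)·det([[2, x + 7, 8], [-1, -3, x - 3], [0, 1, 2]]).

Evaluating gives χ_A(x) = x^4 + 12x^3 + 54x^2 + 108x + 81 = (x + 3)^4.

χ_A(x) = (x + 3)^4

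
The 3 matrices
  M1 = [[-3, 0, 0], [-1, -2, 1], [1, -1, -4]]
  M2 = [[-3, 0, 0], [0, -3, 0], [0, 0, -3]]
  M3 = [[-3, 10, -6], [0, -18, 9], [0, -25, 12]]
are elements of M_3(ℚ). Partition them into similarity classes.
2 classes: {M1, M3}, {M2}

Characteristic polynomials: χ_{M1} = (x + 3)^3, χ_{M2} = (x + 3)^3, χ_{M3} = (x + 3)^3.

{M1, M3}: invariant factors x + 3, (x + 3)^2.

{M2}: invariant factors x + 3, x + 3, x + 3.

Matrices are similar if and only if their invariant-factor lists agree; the partition into similarity classes is {M1, M3}, {M2}.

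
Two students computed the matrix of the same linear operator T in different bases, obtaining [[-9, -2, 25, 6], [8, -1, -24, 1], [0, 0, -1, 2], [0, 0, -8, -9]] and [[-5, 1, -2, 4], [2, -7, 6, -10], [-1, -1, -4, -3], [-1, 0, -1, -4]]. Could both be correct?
Two matrices over a field are similar if and only if they have the same invariant factors.

Both A and B have characteristic polynomial (x + 5)^4 and minimal polynomial (x + 5)^2. Computing further, both have invariant factors (x + 5)^2, (x + 5)^2. Hence A and B are similar.

Yes.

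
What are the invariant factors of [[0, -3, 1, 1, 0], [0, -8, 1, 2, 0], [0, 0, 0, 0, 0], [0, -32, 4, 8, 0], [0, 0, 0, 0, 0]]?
x, x, x^3

The Jordan structure of A has elementary divisors x^3, x, x. Arranging the block sizes at each eigenvalue in decreasing order and taking row products gives the invariant factors.

Invariant factors (smallest first, each dividing the next): x, x, x^3.

Check: the last factor x^3 is the minimal polynomial, and the product x^5 is the characteristic polynomial.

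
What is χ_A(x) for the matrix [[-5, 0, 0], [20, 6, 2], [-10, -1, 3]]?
χ_A(x) = (x - 5)(x - 4)(x + 5)

xI - A = [[x + 5, 0, 0], [-20, x - 6, -2], [10, 1, x - 3]].

Expanding det(xI - A) along the first row:
det(xI - A) = + (x + 5)·det([[x - 6, -2], [1, x - 3]]) - (0)·det([[-20, -2], [10, x - 3]]) + (0)·det([[-20, x - 6], [10, 1]]).

Evaluating gives χ_A(x) = x^3 - 4x^2 - 25x + 100 = (x - 5)(x - 4)(x + 5).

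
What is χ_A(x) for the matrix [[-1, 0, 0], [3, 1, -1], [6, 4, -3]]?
χ_A(x) = (x + 1)^3

xI - A = [[x + 1, 0, 0], [-3, x - 1, 1], [-6, -4, x + 3]].

Expanding det(xI - A) along the first row:
det(xI - A) = + (x + 1)·det([[x - 1, 1], [-4, x + 3]]) - (0)·det([[-3, 1], [-6, x + 3]]) + (0)·det([[-3, x - 1], [-6, -4]]).

Evaluating gives χ_A(x) = x^3 + 3x^2 + 3x + 1 = (x + 1)^3.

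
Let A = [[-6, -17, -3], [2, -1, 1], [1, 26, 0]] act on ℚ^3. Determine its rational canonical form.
R = [[0, 0, -20], [1, 0, -17], [0, 1, -7]]

The invariant factors of A (the non-unit diagonal entries of the Smith normal form of xI - A over ℚ[x]) are (x + 4)(x^2 + 3x + 5), each dividing the next. The characteristic polynomial is their product, (x + 4)(x^2 + 3x + 5).

The rational canonical form is the block-diagonal matrix of companion matrices C(f_i):
R = [[0, 0, -20], [1, 0, -17], [0, 1, -7]].

Note the characteristic polynomial does not split into linear factors over ℚ, so A has no Jordan form over ℚ; the rational canonical form exists over any field.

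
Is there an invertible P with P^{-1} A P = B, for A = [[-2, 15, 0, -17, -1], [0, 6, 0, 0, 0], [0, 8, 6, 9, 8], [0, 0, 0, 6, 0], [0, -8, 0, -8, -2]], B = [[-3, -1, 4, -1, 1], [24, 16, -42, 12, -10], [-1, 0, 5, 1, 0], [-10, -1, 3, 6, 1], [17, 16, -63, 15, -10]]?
Two matrices over a field are similar if and only if they have the same invariant factors.

Both A and B have characteristic polynomial (x - 6)^3(x + 2)^2 and minimal polynomial (x - 6)^2(x + 2)^2. Computing further, both have invariant factors x - 6, (x - 6)^2(x + 2)^2. Hence A and B are similar.

Yes.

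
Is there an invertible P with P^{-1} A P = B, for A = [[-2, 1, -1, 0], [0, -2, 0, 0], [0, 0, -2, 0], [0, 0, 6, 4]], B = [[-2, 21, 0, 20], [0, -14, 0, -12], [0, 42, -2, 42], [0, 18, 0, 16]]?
Two matrices over a field are similar if and only if they have the same invariant factors.

Both A and B have characteristic polynomial (x - 4)(x + 2)^3 and minimal polynomial (x - 4)(x + 2)^2. Computing further, both have invariant factors x + 2, (x - 4)(x + 2)^2. Hence A and B are similar.

Yes.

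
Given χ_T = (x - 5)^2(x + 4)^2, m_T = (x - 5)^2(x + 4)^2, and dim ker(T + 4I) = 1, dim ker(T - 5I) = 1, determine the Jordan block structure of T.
λ = -4: algebraic multiplicity 2 (exponent in χ_T), largest block size 2 (exponent in m_T), 1 block (geometric multiplicity). This forces block sizes [2].
λ = 5: algebraic multiplicity 2 (exponent in χ_T), largest block size 2 (exponent in m_T), 1 block (geometric multiplicity). This forces block sizes [2].

Jordan blocks: (-4, 2), (5, 2)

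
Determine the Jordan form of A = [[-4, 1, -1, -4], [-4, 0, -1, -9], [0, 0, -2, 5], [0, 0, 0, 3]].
The characteristic polynomial is det(xI - A) = (x - 3)(x + 2)^3, so the eigenvalues are -2 (algebraic multiplicity 3), 3 (algebraic multiplicity 1).

For λ = -2: rank(A + 2I) = 3, rank((A + 2I)^2) = 2, rank((A + 2I)^3) = 1. The eigenspace has dimension 4 - 3 = 1, so there is 1 Jordan block; the rank sequence gives block sizes [3].

For λ = 3: algebraic multiplicity 1 gives one 1×1 block.

Assembling the blocks gives the Jordan form J above.

J = [[-2, 1, 0, 0], [0, -2, 1, 0], [0, 0, -2, 0], [0, 0, 0, 3]]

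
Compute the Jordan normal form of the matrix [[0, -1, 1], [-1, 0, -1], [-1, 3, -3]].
The characteristic polynomial is det(xI - A) = (x + 1)^3, so the eigenvalues are -1 (algebraic multiplicity 3).

For λ = -1: rank(A + I) = 2, rank((A + I)^2) = 1, rank((A + I)^3) = 0. The eigenspace has dimension 3 - 2 = 1, so there is 1 Jordan block; the rank sequence gives block sizes [3].

Assembling the blocks gives the Jordan form J above.

J = [[-1, 1, 0], [0, -1, 1], [0, 0, -1]]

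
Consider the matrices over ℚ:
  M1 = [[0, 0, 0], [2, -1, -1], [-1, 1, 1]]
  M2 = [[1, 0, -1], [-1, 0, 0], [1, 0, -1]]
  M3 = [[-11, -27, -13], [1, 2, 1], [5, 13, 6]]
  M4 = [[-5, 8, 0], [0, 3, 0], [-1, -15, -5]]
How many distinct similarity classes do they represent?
Characteristic polynomials: χ_{M1} = x^3, χ_{M2} = x^3, χ_{M3} = (x + 1)^3, χ_{M4} = (x - 3)(x + 5)^2.

{M1, M2}: invariant factors x^3.

{M3}: invariant factors (x + 1)^3.

{M4}: invariant factors (x - 3)(x + 5)^2.

Matrices are similar if and only if their invariant-factor lists agree; the partition into similarity classes is {M1, M2}, {M3}, {M4}.

3 classes: {M1, M2}, {M3}, {M4}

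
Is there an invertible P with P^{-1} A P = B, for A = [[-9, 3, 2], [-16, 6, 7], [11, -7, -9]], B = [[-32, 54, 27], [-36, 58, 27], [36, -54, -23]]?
trace(A) = -12 but trace(B) = 3. The trace is a similarity invariant, so A and B are not similar.

No.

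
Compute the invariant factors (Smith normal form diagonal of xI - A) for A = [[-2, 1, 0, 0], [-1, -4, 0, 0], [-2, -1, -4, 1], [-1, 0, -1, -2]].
(x + 3)^2, (x + 3)^2

The Jordan structure of A has elementary divisors (x + 3)^2, (x + 3)^2. Arranging the block sizes at each eigenvalue in decreasing order and taking row products gives the invariant factors.

Invariant factors (smallest first, each dividing the next): (x + 3)^2, (x + 3)^2.

Check: the last factor (x + 3)^2 is the minimal polynomial, and the product (x + 3)^4 is the characteristic polynomial.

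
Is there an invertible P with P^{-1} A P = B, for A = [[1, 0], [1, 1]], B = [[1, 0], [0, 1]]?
Both have characteristic polynomial (x - 1)^2, but the minimal polynomial of A is (x - 1)^2 while the minimal polynomial of B is x - 1. The minimal polynomial is a similarity invariant, so A and B are not similar.

No.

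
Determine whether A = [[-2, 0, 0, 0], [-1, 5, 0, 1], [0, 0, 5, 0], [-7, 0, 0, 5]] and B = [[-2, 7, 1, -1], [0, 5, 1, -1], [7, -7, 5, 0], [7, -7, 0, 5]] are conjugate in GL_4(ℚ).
Two matrices over a field are similar if and only if they have the same invariant factors.

Both A and B have characteristic polynomial (x - 5)^3(x + 2) and minimal polynomial (x - 5)^2(x + 2). Computing further, both have invariant factors x - 5, (x - 5)^2(x + 2). Hence A and B are similar.

Yes.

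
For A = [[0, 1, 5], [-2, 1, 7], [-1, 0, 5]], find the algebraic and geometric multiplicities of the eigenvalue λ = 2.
The characteristic polynomial is (x - 2)^3, so the factor x - 2 appears with exponent 3: the algebraic multiplicity is 3.

rank(A - 2I) = 2, so the eigenspace has dimension 3 - 2 = 1: the geometric multiplicity is 1.

Since 1 < 3, A is not diagonalizable.

algebraic multiplicity 3, geometric multiplicity 1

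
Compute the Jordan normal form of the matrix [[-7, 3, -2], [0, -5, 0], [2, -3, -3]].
The characteristic polynomial is det(xI - A) = (x + 5)^3, so the eigenvalues are -5 (algebraic multiplicity 3).

For λ = -5: rank(A + 5I) = 1, rank((A + 5I)^2) = 0. The eigenspace has dimension 3 - 1 = 2, so there are 2 Jordan blocks; the rank sequence gives block sizes [2, 1].

Assembling the blocks gives the Jordan form J above.

J = [[-5, 1, 0], [0, -5, 0], [0, 0, -5]]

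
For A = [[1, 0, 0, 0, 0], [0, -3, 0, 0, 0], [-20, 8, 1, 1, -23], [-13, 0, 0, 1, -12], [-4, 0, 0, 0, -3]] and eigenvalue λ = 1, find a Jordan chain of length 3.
We seek v_1 ∈ ker((A - I)^3) \ ker((A - I)^2), then set v_{i+1} = (A - I) v_i.

One such chain is v_1 = [[-1, 0, 2, 3, 1]]^T, v_2 = [[0, 0, 0, 1, 0]]^T, v_3 = [[0, 0, 1, 0, 0]]^T. Check: (A - I) v_3 = [[0, 0, 0, 0, 0]]^T = 0.

v_1 = [[-1, 0, 2, 3, 1]]^T, v_2 = [[0, 0, 0, 1, 0]]^T, v_3 = [[0, 0, 1, 0, 0]]^T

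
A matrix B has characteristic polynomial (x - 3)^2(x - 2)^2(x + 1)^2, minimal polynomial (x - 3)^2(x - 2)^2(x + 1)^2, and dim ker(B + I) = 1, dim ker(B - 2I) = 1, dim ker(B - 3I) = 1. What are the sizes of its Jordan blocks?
λ = -1: algebraic multiplicity 2 (exponent in χ_B), largest block size 2 (exponent in m_B), 1 block (geometric multiplicity). This forces block sizes [2].
λ = 2: algebraic multiplicity 2 (exponent in χ_B), largest block size 2 (exponent in m_B), 1 block (geometric multiplicity). This forces block sizes [2].
λ = 3: algebraic multiplicity 2 (exponent in χ_B), largest block size 2 (exponent in m_B), 1 block (geometric multiplicity). This forces block sizes [2].

Jordan blocks: (-1, 2), (2, 2), (3, 2)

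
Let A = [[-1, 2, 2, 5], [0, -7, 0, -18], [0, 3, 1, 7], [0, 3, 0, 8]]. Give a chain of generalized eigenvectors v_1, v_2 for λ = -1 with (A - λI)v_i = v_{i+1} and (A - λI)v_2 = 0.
v_1 = [[1, -3, 1, 1]]^T, v_2 = [[1, 0, 0, 0]]^T

We seek v_1 ∈ ker((A + I)^2) \ ker(A + I), then set v_{i+1} = (A + I) v_i.

One such chain is v_1 = [[1, -3, 1, 1]]^T, v_2 = [[1, 0, 0, 0]]^T. Check: (A + I) v_2 = [[0, 0, 0, 0]]^T = 0.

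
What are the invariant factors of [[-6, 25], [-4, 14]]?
The Jordan structure of A has elementary divisors (x - 4)^2. Arranging the block sizes at each eigenvalue in decreasing order and taking row products gives the invariant factors.

Invariant factors (smallest first, each dividing the next): (x - 4)^2.

Check: the last factor (x - 4)^2 is the minimal polynomial, and the product (x - 4)^2 is the characteristic polynomial.

(x - 4)^2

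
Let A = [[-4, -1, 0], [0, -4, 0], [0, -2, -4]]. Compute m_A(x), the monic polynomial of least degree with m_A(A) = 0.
The characteristic polynomial factors as (x + 4)^3. The minimal polynomial is ∏(x - λ)^{k_λ} where k_λ is the size of the largest Jordan block at λ.

For λ = -4: rank(A + 4I) = 1, and the largest Jordan block has size 2 (the smallest k with rank((A + 4I)^k) = rank((A + 4I)^(k+1))).

So m_A(x) = (x + 4)^2.

m_A(x) = (x + 4)^2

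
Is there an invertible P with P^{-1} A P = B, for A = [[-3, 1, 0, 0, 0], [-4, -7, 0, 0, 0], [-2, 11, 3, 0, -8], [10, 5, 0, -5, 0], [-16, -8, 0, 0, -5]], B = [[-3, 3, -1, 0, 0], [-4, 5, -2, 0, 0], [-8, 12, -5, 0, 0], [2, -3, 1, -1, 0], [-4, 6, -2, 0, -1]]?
trace(A) = -17 but trace(B) = -5. The trace is a similarity invariant, so A and B are not similar.

No.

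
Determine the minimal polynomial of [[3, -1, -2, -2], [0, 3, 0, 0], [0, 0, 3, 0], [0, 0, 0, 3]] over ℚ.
The characteristic polynomial factors as (x - 3)^4. The minimal polynomial is ∏(x - λ)^{k_λ} where k_λ is the size of the largest Jordan block at λ.

For λ = 3: rank(A - 3I) = 1, and the largest Jordan block has size 2 (the smallest k with rank((A - 3I)^k) = rank((A - 3I)^(k+1))).

So m_A(x) = (x - 3)^2.

m_A(x) = (x - 3)^2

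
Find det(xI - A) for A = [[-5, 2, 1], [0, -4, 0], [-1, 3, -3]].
xI - A = [[x + 5, -2, -1], [0, x + 4, 0], [1, -3, x + 3]].

Expanding det(xI - A) along the first row:
det(xI - A) = + (x + 5)·det([[x + 4, 0], [-3, x + 3]]) - (-2)·det([[0, 0], [1, x + 3]]) + (-1)·det([[0, x + 4], [1, -3]]).

Evaluating gives χ_A(x) = x^3 + 12x^2 + 48x + 64 = (x + 4)^3.

χ_A(x) = (x + 4)^3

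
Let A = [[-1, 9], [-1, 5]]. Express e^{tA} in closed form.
A has Jordan form J = [[2, 1], [0, 2]] with A = PJP^{-1}, so e^{tA} = P e^{tJ} P^{-1}.

For a Jordan block J_k(λ), e^{tJ_k(λ)} = e^{λt} · (I + tN + t^2 N^2/2! + ... + t^{k-1} N^{k-1}/(k-1)!) where N is the nilpotent superdiagonal part.

Assembling the blocks and conjugating back gives the entries of e^{tA} as shown above.

e^{tA} = [[(1 - 3*t)*e^{2*t}, 9*t*e^{2*t}], [-t*e^{2*t}, (3*t + 1)*e^{2*t}]]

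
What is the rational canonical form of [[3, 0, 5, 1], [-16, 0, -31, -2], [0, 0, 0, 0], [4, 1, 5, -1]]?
The invariant factors of A (the non-unit diagonal entries of the Smith normal form of xI - A over ℚ[x]) are x(x - 2)(x^2 - 5), each dividing the next. The characteristic polynomial is their product, x(x - 2)(x^2 - 5).

The rational canonical form is the block-diagonal matrix of companion matrices C(f_i):
R = [[0, 0, 0, 0], [1, 0, 0, -10], [0, 1, 0, 5], [0, 0, 1, 2]].

Note the characteristic polynomial does not split into linear factors over ℚ, so A has no Jordan form over ℚ; the rational canonical form exists over any field.

R = [[0, 0, 0, 0], [1, 0, 0, -10], [0, 1, 0, 5], [0, 0, 1, 2]]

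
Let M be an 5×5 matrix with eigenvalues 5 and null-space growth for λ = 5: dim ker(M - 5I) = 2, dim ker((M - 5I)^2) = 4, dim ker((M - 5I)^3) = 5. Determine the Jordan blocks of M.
λ = 5: successive nullity increments [2, 2, 1] count blocks of size ≥ k; block sizes are [3, 2].

Jordan blocks: (5, 3), (5, 2)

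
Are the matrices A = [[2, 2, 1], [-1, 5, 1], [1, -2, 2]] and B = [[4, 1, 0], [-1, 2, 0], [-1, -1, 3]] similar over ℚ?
Two matrices over a field are similar if and only if they have the same invariant factors.

Both A and B have characteristic polynomial (x - 3)^3 and minimal polynomial (x - 3)^2. Computing further, both have invariant factors x - 3, (x - 3)^2. Hence A and B are similar.

Yes.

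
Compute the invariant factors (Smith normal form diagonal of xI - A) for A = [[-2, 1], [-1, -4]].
The Jordan structure of A has elementary divisors (x + 3)^2. Arranging the block sizes at each eigenvalue in decreasing order and taking row products gives the invariant factors.

Invariant factors (smallest first, each dividing the next): (x + 3)^2.

Check: the last factor (x + 3)^2 is the minimal polynomial, and the product (x + 3)^2 is the characteristic polynomial.

(x + 3)^2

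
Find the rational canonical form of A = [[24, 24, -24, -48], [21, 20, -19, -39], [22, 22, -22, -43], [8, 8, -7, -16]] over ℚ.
R = [[0, 0, 0, -24], [1, 0, 0, -14], [0, 1, 0, 3], [0, 0, 1, 6]]

The invariant factors of A (the non-unit diagonal entries of the Smith normal form of xI - A over ℚ[x]) are (x - 6)(x^3 - 3x - 4), each dividing the next. The characteristic polynomial is their product, (x - 6)(x^3 - 3x - 4).

The rational canonical form is the block-diagonal matrix of companion matrices C(f_i):
R = [[0, 0, 0, -24], [1, 0, 0, -14], [0, 1, 0, 3], [0, 0, 1, 6]].

Note the characteristic polynomial does not split into linear factors over ℚ, so A has no Jordan form over ℚ; the rational canonical form exists over any field.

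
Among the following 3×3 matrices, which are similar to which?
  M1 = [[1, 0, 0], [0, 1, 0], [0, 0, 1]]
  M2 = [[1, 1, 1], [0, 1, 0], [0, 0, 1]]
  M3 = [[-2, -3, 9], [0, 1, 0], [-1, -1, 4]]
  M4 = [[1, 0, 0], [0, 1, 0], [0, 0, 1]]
2 classes: {M1, M4}, {M2, M3}

Characteristic polynomials: χ_{M1} = (x - 1)^3, χ_{M2} = (x - 1)^3, χ_{M3} = (x - 1)^3, χ_{M4} = (x - 1)^3.

{M1, M4}: invariant factors x - 1, x - 1, x - 1.

{M2, M3}: invariant factors x - 1, (x - 1)^2.

Matrices are similar if and only if their invariant-factor lists agree; the partition into similarity classes is {M1, M4}, {M2, M3}.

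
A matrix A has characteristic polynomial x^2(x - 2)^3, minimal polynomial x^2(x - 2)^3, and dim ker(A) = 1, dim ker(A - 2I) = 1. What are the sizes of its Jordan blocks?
λ = 0: algebraic multiplicity 2 (exponent in χ_A), largest block size 2 (exponent in m_A), 1 block (geometric multiplicity). This forces block sizes [2].
λ = 2: algebraic multiplicity 3 (exponent in χ_A), largest block size 3 (exponent in m_A), 1 block (geometric multiplicity). This forces block sizes [3].

Jordan blocks: (0, 2), (2, 3)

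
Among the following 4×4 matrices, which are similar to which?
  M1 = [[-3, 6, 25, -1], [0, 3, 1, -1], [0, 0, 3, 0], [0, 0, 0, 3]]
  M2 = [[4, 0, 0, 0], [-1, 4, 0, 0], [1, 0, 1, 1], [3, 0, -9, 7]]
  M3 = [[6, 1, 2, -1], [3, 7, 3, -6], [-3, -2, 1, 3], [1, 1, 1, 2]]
2 classes: {M1}, {M2, M3}

Characteristic polynomials: χ_{M1} = (x - 3)^3(x + 3), χ_{M2} = (x - 4)^4, χ_{M3} = (x - 4)^4.

{M1}: invariant factors x - 3, (x - 3)^2(x + 3).

{M2, M3}: invariant factors (x - 4)^2, (x - 4)^2.

Matrices are similar if and only if their invariant-factor lists agree; the partition into similarity classes is {M1}, {M2, M3}.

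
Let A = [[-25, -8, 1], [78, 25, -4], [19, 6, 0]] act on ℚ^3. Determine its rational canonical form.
R = [[0, 0, 1], [1, 0, -4], [0, 1, 0]]

The invariant factors of A (the non-unit diagonal entries of the Smith normal form of xI - A over ℚ[x]) are x^3 + 4x - 1, each dividing the next. The characteristic polynomial is their product, x^3 + 4x - 1.

The rational canonical form is the block-diagonal matrix of companion matrices C(f_i):
R = [[0, 0, 1], [1, 0, -4], [0, 1, 0]].

Note the characteristic polynomial does not split into linear factors over ℚ, so A has no Jordan form over ℚ; the rational canonical form exists over any field.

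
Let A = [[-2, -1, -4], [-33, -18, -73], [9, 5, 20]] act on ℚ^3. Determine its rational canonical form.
R = [[0, 0, -1], [1, 0, -4], [0, 1, 0]]

The invariant factors of A (the non-unit diagonal entries of the Smith normal form of xI - A over ℚ[x]) are x^3 + 4x + 1, each dividing the next. The characteristic polynomial is their product, x^3 + 4x + 1.

The rational canonical form is the block-diagonal matrix of companion matrices C(f_i):
R = [[0, 0, -1], [1, 0, -4], [0, 1, 0]].

Note the characteristic polynomial does not split into linear factors over ℚ, so A has no Jordan form over ℚ; the rational canonical form exists over any field.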